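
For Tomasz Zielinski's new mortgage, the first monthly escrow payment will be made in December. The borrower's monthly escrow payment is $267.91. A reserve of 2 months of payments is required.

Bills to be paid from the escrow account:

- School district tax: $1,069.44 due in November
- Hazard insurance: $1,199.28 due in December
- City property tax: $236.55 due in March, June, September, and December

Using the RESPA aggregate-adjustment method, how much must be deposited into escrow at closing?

Cushion = 2 × $267.91 = $535.82
Trial balance (start $0, +$267.91 each month, − disbursements):
  Dec: +$267.91 − $1,435.83 → -$1,167.92
  Jan: +$267.91 → -$900.01
  Feb: +$267.91 → -$632.10
  Mar: +$267.91 − $236.55 → -$600.74
  Apr: +$267.91 → -$332.83
  May: +$267.91 → -$64.92
  Jun: +$267.91 − $236.55 → -$33.56
  Jul: +$267.91 → $234.35
  Aug: +$267.91 → $502.26
  Sep: +$267.91 − $236.55 → $533.62
  Oct: +$267.91 → $801.53
  Nov: +$267.91 − $1,069.44 → $0.00
Lowest trial balance = -$1,167.92 (Dec)
Initial deposit = cushion − low point = $535.82 − (-$1,167.92) = $1,703.74

$1,703.74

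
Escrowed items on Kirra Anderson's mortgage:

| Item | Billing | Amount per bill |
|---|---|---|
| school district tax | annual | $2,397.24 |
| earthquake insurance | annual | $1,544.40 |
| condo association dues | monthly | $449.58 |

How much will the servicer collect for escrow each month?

$778.05

School district tax = $2,397.24 annually
Earthquake insurance = $1,544.40 annually
Condo association dues = $449.58 × 12 = $5,394.96 annually
Total per year = $2,397.24 + $1,544.40 + $5,394.96 = $9,336.60
Per month = $9,336.60 ÷ 12 = $778.05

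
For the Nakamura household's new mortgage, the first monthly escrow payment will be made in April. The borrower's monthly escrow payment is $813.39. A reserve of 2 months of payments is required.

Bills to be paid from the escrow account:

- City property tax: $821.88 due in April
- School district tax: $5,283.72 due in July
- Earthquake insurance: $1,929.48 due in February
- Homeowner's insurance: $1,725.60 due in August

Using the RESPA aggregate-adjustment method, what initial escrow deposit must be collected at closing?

$5,391.03

Cushion = 2 × $813.39 = $1,626.78
Trial balance (start $0, +$813.39 each month, − disbursements):
  Apr: +$813.39 − $821.88 → -$8.49
  May: +$813.39 → $804.90
  Jun: +$813.39 → $1,618.29
  Jul: +$813.39 − $5,283.72 → -$2,852.04
  Aug: +$813.39 − $1,725.60 → -$3,764.25
  Sep: +$813.39 → -$2,950.86
  Oct: +$813.39 → -$2,137.47
  Nov: +$813.39 → -$1,324.08
  Dec: +$813.39 → -$510.69
  Jan: +$813.39 → $302.70
  Feb: +$813.39 − $1,929.48 → -$813.39
  Mar: +$813.39 → $0.00
Lowest trial balance = -$3,764.25 (Aug)
Initial deposit = cushion − low point = $1,626.78 − (-$3,764.25) = $5,391.03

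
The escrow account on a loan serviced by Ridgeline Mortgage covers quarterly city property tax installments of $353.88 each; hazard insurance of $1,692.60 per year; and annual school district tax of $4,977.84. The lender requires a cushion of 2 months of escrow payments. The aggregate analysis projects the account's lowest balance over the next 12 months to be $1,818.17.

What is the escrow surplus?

City property tax — $353.88 × 4 = $1,415.52
Hazard insurance — $1,692.60
School district tax — $4,977.84
Total per year = $1,415.52 + $1,692.60 + $4,977.84 = $8,085.96
Monthly escrow = $8,085.96 / 12 = $673.83
Required reserve = 2 × $673.83 = $1,347.66
Excess over cushion: $1,818.17 − $1,347.66 = $470.51

$470.51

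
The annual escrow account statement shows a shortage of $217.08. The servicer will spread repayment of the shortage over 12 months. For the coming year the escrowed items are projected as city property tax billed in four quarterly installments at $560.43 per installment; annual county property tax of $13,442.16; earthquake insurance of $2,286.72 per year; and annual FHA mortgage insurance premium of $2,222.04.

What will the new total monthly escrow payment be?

$1,700.81

City property tax — $560.43 × 4 = $2,241.72/yr
County property tax — $13,442.16/yr
Earthquake insurance — $2,286.72/yr
FHA mortgage insurance premium — $2,222.04/yr
Annual escrow total = $2,241.72 + $13,442.16 + $2,286.72 + $2,222.04 = $20,192.64
Base monthly escrow = $20,192.64 ÷ 12 = $1,682.72
Shortage spread = $217.08 ÷ 12 = $18.09/mo
Adjusted monthly = $1,682.72 + $18.09 = $1,700.81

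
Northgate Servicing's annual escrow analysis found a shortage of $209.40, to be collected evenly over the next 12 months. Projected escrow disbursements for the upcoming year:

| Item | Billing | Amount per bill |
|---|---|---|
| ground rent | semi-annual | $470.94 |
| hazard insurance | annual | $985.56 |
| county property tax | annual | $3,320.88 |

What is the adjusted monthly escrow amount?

$454.81

Ground rent = $470.94 × 2 = $941.88 per year
Hazard insurance = $985.56 per year
County property tax = $3,320.88 per year
Total per year = $5,248.32
Per month = $5,248.32 ÷ 12 = $437.36
Shortage per month = $209.40 ÷ 12 = $17.45
New monthly escrow = $437.36 + $17.45 = $454.81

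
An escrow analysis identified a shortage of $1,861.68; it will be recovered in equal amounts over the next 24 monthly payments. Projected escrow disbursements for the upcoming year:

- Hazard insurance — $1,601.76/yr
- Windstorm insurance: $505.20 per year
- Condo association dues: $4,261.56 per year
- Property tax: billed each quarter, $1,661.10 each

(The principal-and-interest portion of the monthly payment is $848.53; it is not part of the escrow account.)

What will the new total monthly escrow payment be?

Hazard insurance: $1,601.76
Windstorm insurance: $505.20
Condo association dues: $4,261.56
Property tax: $1,661.10 × 4 = $6,644.40
Combined annual = $1,601.76 + $505.20 + $4,261.56 + $6,644.40 = $13,012.92
Monthly escrow = $13,012.92 ÷ 12 = $1,084.41
Monthly shortage recovery: $1,861.68 ÷ 24 = $77.57
Adjusted monthly = $1,084.41 + $77.57 = $1,161.98

$1,161.98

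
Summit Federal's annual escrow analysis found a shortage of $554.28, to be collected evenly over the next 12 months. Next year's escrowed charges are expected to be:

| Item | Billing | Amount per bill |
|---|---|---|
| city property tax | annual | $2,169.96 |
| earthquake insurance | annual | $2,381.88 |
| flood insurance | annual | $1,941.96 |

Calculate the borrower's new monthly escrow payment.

$587.34

City property tax: $2,169.96 per year
Earthquake insurance: $2,381.88 per year
Flood insurance: $1,941.96 per year
Total per year = $6,493.80
Base monthly escrow = $6,493.80 / 12 = $541.15
Shortage per month = $554.28 ÷ 12 = $46.19
New monthly escrow = $541.15 + $46.19 = $587.34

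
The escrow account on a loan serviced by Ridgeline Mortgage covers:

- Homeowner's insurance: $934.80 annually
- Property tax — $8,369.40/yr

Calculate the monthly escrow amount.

Homeowner's insurance: $934.80 per year
Property tax: $8,369.40 per year
Yearly total = $934.80 + $8,369.40 = $9,304.20
Base monthly escrow = $9,304.20 ÷ 12 = $775.35

$775.35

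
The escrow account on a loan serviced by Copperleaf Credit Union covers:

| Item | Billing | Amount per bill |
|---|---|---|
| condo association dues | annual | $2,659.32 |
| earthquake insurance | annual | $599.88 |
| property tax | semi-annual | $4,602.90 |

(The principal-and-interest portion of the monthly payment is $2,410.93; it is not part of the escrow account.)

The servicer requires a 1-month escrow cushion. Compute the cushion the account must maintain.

Condo association dues: $2,659.32 per year
Earthquake insurance: $599.88 per year
Property tax: $4,602.90 × 2 = $9,205.80 per year
Annual escrow total = $2,659.32 + $599.88 + $9,205.80 = $12,465.00
Monthly = $12,465.00 ÷ 12 = $1,038.75
Required cushion = 1 × $1,038.75 = $1,038.75

$1,038.75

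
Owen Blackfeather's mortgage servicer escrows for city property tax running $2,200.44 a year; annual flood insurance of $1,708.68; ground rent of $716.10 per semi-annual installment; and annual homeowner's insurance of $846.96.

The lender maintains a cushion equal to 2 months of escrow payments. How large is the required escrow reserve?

City property tax = $2,200.44/yr
Flood insurance = $1,708.68/yr
Ground rent = $716.10 × 2 = $1,432.20/yr
Homeowner's insurance = $846.96/yr
Total annual escrow = $2,200.44 + $1,708.68 + $1,432.20 + $846.96 = $6,188.28
Monthly escrow = $6,188.28 / 12 = $515.69
Reserve = 2 × $515.69 = $1,031.38

$1,031.38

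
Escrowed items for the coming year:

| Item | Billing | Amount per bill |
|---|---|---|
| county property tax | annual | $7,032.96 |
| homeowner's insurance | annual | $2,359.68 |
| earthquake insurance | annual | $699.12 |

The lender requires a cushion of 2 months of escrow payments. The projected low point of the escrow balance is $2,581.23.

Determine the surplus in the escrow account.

County property tax = $7,032.96
Homeowner's insurance = $2,359.68
Earthquake insurance = $699.12
Total annual escrow = $10,091.76
Monthly = $10,091.76 ÷ 12 = $840.98
Cushion = 2 × $840.98 = $1,681.96
Surplus = $2,581.23 − $1,681.96 = $899.27

$899.27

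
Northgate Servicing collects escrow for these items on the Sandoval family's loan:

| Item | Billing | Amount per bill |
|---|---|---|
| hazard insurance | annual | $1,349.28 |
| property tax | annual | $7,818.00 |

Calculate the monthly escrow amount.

Hazard insurance: $1,349.28/yr
Property tax: $7,818.00/yr
Yearly total = $1,349.28 + $7,818.00 = $9,167.28
Per month = $9,167.28 / 12 = $763.94

$763.94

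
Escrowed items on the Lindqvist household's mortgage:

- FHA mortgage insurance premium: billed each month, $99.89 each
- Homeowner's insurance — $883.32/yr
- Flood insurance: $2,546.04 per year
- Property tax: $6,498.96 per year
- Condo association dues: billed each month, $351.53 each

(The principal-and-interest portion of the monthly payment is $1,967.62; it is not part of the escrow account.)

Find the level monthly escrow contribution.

$1,278.78

FHA mortgage insurance premium: $99.89 × 12 = $1,198.68/yr
Homeowner's insurance: $883.32/yr
Flood insurance: $2,546.04/yr
Property tax: $6,498.96/yr
Condo association dues: $351.53 × 12 = $4,218.36/yr
Combined annual = $15,345.36
Base monthly escrow = $15,345.36 ÷ 12 = $1,278.78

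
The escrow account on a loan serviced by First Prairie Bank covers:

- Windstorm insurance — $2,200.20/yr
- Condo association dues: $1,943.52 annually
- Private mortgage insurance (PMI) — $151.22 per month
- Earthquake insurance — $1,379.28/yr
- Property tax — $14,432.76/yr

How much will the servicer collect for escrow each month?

Windstorm insurance: $2,200.20
Condo association dues: $1,943.52
Private mortgage insurance (PMI): $151.22 × 12 = $1,814.64
Earthquake insurance: $1,379.28
Property tax: $14,432.76
Total annual escrow = $2,200.20 + $1,943.52 + $1,814.64 + $1,379.28 + $14,432.76 = $21,770.40
Base monthly escrow = $21,770.40 / 12 = $1,814.20

$1,814.20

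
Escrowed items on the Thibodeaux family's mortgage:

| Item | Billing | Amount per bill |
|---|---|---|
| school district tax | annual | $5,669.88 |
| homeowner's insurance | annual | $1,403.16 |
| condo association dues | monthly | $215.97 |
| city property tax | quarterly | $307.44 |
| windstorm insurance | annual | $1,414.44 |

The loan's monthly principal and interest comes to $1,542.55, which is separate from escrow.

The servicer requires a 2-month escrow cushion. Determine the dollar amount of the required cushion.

School district tax: $5,669.88/yr
Homeowner's insurance: $1,403.16/yr
Condo association dues: $215.97 × 12 = $2,591.64/yr
City property tax: $307.44 × 4 = $1,229.76/yr
Windstorm insurance: $1,414.44/yr
Total annual escrow = $12,308.88
Monthly = $12,308.88 ÷ 12 = $1,025.74
Cushion = 2 × $1,025.74 = $2,051.48

$2,051.48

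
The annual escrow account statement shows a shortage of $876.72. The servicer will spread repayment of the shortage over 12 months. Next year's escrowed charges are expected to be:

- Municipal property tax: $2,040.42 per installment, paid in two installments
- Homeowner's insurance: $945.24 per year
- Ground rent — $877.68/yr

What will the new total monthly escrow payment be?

Municipal property tax: $2,040.42 × 2 = $4,080.84/yr
Homeowner's insurance: $945.24/yr
Ground rent: $877.68/yr
Combined annual = $4,080.84 + $945.24 + $877.68 = $5,903.76
Base monthly escrow = $5,903.76 / 12 = $491.98
Monthly shortage recovery: $876.72 ÷ 12 = $73.06
New monthly escrow = $491.98 + $73.06 = $565.04

$565.04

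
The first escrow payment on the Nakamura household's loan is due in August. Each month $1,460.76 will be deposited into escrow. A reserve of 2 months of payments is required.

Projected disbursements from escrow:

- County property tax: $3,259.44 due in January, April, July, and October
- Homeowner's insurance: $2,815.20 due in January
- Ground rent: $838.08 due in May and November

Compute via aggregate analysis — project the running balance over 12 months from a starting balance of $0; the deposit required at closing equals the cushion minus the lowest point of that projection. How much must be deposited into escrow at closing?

Cushion = 2 × $1,460.76 = $2,921.52
Trial balance (start $0, +$1,460.76 each month, − disbursements):
  Aug: +$1,460.76 → $1,460.76
  Sep: +$1,460.76 → $2,921.52
  Oct: +$1,460.76 − $3,259.44 → $1,122.84
  Nov: +$1,460.76 − $838.08 → $1,745.52
  Dec: +$1,460.76 → $3,206.28
  Jan: +$1,460.76 − $6,074.64 → -$1,407.60
  Feb: +$1,460.76 → $53.16
  Mar: +$1,460.76 → $1,513.92
  Apr: +$1,460.76 − $3,259.44 → -$284.76
  May: +$1,460.76 − $838.08 → $337.92
  Jun: +$1,460.76 → $1,798.68
  Jul: +$1,460.76 − $3,259.44 → $0.00
Lowest trial balance = -$1,407.60 (Jan)
Initial deposit = cushion − low point = $2,921.52 − (-$1,407.60) = $4,329.12

$4,329.12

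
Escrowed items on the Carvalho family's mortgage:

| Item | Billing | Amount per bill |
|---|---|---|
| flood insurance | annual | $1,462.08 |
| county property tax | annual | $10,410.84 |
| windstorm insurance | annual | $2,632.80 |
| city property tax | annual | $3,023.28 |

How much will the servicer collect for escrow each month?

Flood insurance = $1,462.08 per year
County property tax = $10,410.84 per year
Windstorm insurance = $2,632.80 per year
City property tax = $3,023.28 per year
Yearly total = $17,529.00
Monthly escrow = $17,529.00 / 12 = $1,460.75

$1,460.75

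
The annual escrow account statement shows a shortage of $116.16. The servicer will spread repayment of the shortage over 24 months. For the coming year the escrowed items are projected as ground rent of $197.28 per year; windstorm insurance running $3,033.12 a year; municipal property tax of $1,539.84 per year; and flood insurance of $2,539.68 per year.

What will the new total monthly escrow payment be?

$614.00

Ground rent = $197.28 annually
Windstorm insurance = $3,033.12 annually
Municipal property tax = $1,539.84 annually
Flood insurance = $2,539.68 annually
Total annual escrow = $7,309.92
Per month = $7,309.92 / 12 = $609.16
Monthly shortage recovery: $116.16 / 24 = $4.84
Adjusted monthly = $609.16 + $4.84 = $614.00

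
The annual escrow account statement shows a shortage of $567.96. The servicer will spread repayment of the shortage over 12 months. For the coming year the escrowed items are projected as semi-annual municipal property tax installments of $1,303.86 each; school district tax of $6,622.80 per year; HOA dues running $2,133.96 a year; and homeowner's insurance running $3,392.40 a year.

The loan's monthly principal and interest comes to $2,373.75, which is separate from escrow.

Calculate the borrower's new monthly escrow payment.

$1,277.07

Municipal property tax — $1,303.86 × 2 = $2,607.72
School district tax — $6,622.80
HOA dues — $2,133.96
Homeowner's insurance — $3,392.40
Combined annual = $14,756.88
Per month = $14,756.88 / 12 = $1,229.74
Shortage spread = $567.96 / 12 = $47.33/mo
Adjusted monthly = $1,229.74 + $47.33 = $1,277.07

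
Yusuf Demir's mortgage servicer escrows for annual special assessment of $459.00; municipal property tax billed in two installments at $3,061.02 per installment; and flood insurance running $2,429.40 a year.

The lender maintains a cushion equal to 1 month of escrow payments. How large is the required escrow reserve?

$750.87

Special assessment: $459.00
Municipal property tax: $3,061.02 × 2 = $6,122.04
Flood insurance: $2,429.40
Total annual escrow = $459.00 + $6,122.04 + $2,429.40 = $9,010.44
Base monthly escrow = $9,010.44 ÷ 12 = $750.87
Required cushion = 1 × $750.87 = $750.87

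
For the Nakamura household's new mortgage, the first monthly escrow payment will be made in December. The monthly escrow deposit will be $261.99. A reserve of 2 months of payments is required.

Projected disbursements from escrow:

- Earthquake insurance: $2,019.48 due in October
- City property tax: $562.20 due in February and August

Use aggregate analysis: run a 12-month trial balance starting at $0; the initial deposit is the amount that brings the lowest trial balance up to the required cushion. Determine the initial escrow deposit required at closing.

Cushion = 2 × $261.99 = $523.98
Trial balance (start $0, +$261.99 each month, − disbursements):
  Dec: +$261.99 → $261.99
  Jan: +$261.99 → $523.98
  Feb: +$261.99 − $562.20 → $223.77
  Mar: +$261.99 → $485.76
  Apr: +$261.99 → $747.75
  May: +$261.99 → $1,009.74
  Jun: +$261.99 → $1,271.73
  Jul: +$261.99 → $1,533.72
  Aug: +$261.99 − $562.20 → $1,233.51
  Sep: +$261.99 → $1,495.50
  Oct: +$261.99 − $2,019.48 → -$261.99
  Nov: +$261.99 → $0.00
Lowest trial balance = -$261.99 (Oct)
Initial deposit = cushion − low point = $523.98 − (-$261.99) = $785.97

$785.97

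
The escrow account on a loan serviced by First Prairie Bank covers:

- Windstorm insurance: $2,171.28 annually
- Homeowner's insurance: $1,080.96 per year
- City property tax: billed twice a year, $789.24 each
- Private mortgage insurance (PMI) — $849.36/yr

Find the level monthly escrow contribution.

Windstorm insurance: $2,171.28
Homeowner's insurance: $1,080.96
City property tax: $789.24 × 2 = $1,578.48
Private mortgage insurance (PMI): $849.36
Annual escrow total = $2,171.28 + $1,080.96 + $1,578.48 + $849.36 = $5,680.08
Monthly escrow = $5,680.08 / 12 = $473.34

$473.34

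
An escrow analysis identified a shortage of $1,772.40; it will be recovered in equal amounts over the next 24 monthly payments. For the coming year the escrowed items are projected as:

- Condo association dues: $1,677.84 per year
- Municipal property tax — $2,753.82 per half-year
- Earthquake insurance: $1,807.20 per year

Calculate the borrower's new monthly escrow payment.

$823.24

Condo association dues = $1,677.84/yr
Municipal property tax = $2,753.82 × 2 = $5,507.64/yr
Earthquake insurance = $1,807.20/yr
Yearly total = $1,677.84 + $5,507.64 + $1,807.20 = $8,992.68
Monthly escrow = $8,992.68 / 12 = $749.39
Shortage per month = $1,772.40 / 24 = $73.85
Adjusted monthly = $749.39 + $73.85 = $823.24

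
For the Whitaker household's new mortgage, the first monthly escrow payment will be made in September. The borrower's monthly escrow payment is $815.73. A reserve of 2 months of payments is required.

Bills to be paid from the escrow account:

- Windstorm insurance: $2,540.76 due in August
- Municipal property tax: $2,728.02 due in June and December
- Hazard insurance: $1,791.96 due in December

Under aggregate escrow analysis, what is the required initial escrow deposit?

$2,888.52

Cushion = 2 × $815.73 = $1,631.46
Trial balance (start $0, +$815.73 each month, − disbursements):
  Sep: +$815.73 → $815.73
  Oct: +$815.73 → $1,631.46
  Nov: +$815.73 → $2,447.19
  Dec: +$815.73 − $4,519.98 → -$1,257.06
  Jan: +$815.73 → -$441.33
  Feb: +$815.73 → $374.40
  Mar: +$815.73 → $1,190.13
  Apr: +$815.73 → $2,005.86
  May: +$815.73 → $2,821.59
  Jun: +$815.73 − $2,728.02 → $909.30
  Jul: +$815.73 → $1,725.03
  Aug: +$815.73 − $2,540.76 → $0.00
Lowest trial balance = -$1,257.06 (Dec)
Initial deposit = cushion − low point = $1,631.46 − (-$1,257.06) = $2,888.52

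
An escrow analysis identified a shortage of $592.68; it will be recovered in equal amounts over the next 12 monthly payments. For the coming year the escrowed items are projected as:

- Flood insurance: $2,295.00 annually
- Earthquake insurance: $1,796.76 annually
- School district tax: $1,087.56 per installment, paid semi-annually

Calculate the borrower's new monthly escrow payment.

Flood insurance — $2,295.00 per year
Earthquake insurance — $1,796.76 per year
School district tax — $1,087.56 × 2 = $2,175.12 per year
Total annual escrow = $2,295.00 + $1,796.76 + $2,175.12 = $6,266.88
Per month = $6,266.88 / 12 = $522.24
Monthly shortage recovery: $592.68 ÷ 12 = $49.39
Adjusted monthly = $522.24 + $49.39 = $571.63

$571.63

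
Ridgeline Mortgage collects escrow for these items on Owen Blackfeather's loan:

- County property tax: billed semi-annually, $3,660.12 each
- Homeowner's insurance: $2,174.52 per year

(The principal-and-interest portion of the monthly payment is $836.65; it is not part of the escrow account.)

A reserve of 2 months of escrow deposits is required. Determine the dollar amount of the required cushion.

County property tax — $3,660.12 × 2 = $7,320.24 annually
Homeowner's insurance — $2,174.52 annually
Yearly total = $7,320.24 + $2,174.52 = $9,494.76
Monthly escrow = $9,494.76 / 12 = $791.23
Cushion = 2 × $791.23 = $1,582.46

$1,582.46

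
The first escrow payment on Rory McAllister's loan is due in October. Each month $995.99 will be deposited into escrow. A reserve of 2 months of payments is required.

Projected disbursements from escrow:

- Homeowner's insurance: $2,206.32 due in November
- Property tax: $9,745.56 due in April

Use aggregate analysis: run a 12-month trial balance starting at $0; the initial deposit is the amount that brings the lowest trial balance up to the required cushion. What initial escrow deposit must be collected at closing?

$6,971.93

Cushion = 2 × $995.99 = $1,991.98
Trial balance (start $0, +$995.99 each month, − disbursements):
  Oct: +$995.99 → $995.99
  Nov: +$995.99 − $2,206.32 → -$214.34
  Dec: +$995.99 → $781.65
  Jan: +$995.99 → $1,777.64
  Feb: +$995.99 → $2,773.63
  Mar: +$995.99 → $3,769.62
  Apr: +$995.99 − $9,745.56 → -$4,979.95
  May: +$995.99 → -$3,983.96
  Jun: +$995.99 → -$2,987.97
  Jul: +$995.99 → -$1,991.98
  Aug: +$995.99 → -$995.99
  Sep: +$995.99 → $0.00
Lowest trial balance = -$4,979.95 (Apr)
Initial deposit = cushion − low point = $1,991.98 − (-$4,979.95) = $6,971.93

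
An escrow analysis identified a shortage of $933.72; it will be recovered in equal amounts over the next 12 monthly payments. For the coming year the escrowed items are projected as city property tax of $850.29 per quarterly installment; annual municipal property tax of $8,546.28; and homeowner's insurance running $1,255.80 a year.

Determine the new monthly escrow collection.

$1,178.08

City property tax = $850.29 × 4 = $3,401.16 annually
Municipal property tax = $8,546.28 annually
Homeowner's insurance = $1,255.80 annually
Total annual escrow = $13,203.24
Per month = $13,203.24 ÷ 12 = $1,100.27
Monthly shortage recovery: $933.72 / 12 = $77.81
Adjusted monthly = $1,100.27 + $77.81 = $1,178.08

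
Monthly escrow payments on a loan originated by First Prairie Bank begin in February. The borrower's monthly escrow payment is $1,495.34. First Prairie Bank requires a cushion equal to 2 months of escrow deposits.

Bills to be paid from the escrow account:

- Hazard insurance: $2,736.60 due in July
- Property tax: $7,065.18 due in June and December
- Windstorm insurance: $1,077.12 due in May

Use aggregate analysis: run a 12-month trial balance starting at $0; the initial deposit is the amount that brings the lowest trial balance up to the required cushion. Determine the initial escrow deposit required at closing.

Cushion = 2 × $1,495.34 = $2,990.68
Trial balance (start $0, +$1,495.34 each month, − disbursements):
  Feb: +$1,495.34 → $1,495.34
  Mar: +$1,495.34 → $2,990.68
  Apr: +$1,495.34 → $4,486.02
  May: +$1,495.34 − $1,077.12 → $4,904.24
  Jun: +$1,495.34 − $7,065.18 → -$665.60
  Jul: +$1,495.34 − $2,736.60 → -$1,906.86
  Aug: +$1,495.34 → -$411.52
  Sep: +$1,495.34 → $1,083.82
  Oct: +$1,495.34 → $2,579.16
  Nov: +$1,495.34 → $4,074.50
  Dec: +$1,495.34 − $7,065.18 → -$1,495.34
  Jan: +$1,495.34 → $0.00
Lowest trial balance = -$1,906.86 (Jul)
Initial deposit = cushion − low point = $2,990.68 − (-$1,906.86) = $4,897.54

$4,897.54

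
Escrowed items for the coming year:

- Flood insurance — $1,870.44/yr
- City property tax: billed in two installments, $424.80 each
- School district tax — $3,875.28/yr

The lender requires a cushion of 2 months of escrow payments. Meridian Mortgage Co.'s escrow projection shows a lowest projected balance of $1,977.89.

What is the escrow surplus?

$878.67

Flood insurance = $1,870.44/yr
City property tax = $424.80 × 2 = $849.60/yr
School district tax = $3,875.28/yr
Annual escrow total = $1,870.44 + $849.60 + $3,875.28 = $6,595.32
Base monthly escrow = $6,595.32 ÷ 12 = $549.61
Cushion = 2 × $549.61 = $1,099.22
Excess over cushion: $1,977.89 − $1,099.22 = $878.67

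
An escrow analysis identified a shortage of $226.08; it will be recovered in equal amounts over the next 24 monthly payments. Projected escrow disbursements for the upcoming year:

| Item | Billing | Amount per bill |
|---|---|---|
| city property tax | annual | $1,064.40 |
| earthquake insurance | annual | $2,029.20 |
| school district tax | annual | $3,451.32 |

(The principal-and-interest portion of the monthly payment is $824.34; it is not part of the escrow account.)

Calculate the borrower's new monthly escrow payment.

City property tax: $1,064.40 annually
Earthquake insurance: $2,029.20 annually
School district tax: $3,451.32 annually
Yearly total = $1,064.40 + $2,029.20 + $3,451.32 = $6,544.92
Base monthly escrow = $6,544.92 / 12 = $545.41
Shortage spread = $226.08 ÷ 24 = $9.42/mo
New monthly escrow = $545.41 + $9.42 = $554.83

$554.83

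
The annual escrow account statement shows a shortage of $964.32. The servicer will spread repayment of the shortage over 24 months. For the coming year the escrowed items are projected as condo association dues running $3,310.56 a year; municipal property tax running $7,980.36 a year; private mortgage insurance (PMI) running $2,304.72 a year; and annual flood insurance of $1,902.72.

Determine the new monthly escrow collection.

$1,331.71

Condo association dues — $3,310.56/yr
Municipal property tax — $7,980.36/yr
Private mortgage insurance (PMI) — $2,304.72/yr
Flood insurance — $1,902.72/yr
Annual escrow total = $3,310.56 + $7,980.36 + $2,304.72 + $1,902.72 = $15,498.36
Per month = $15,498.36 / 12 = $1,291.53
Shortage per month = $964.32 ÷ 24 = $40.18
New monthly escrow = $1,291.53 + $40.18 = $1,331.71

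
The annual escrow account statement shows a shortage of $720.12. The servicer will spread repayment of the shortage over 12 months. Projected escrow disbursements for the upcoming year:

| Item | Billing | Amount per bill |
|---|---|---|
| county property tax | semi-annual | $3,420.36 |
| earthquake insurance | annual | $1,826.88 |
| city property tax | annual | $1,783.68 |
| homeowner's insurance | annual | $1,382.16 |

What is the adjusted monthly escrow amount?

County property tax — $3,420.36 × 2 = $6,840.72 per year
Earthquake insurance — $1,826.88 per year
City property tax — $1,783.68 per year
Homeowner's insurance — $1,382.16 per year
Total per year = $6,840.72 + $1,826.88 + $1,783.68 + $1,382.16 = $11,833.44
Base monthly escrow = $11,833.44 / 12 = $986.12
Shortage spread = $720.12 / 12 = $60.01/mo
New monthly escrow = $986.12 + $60.01 = $1,046.13

$1,046.13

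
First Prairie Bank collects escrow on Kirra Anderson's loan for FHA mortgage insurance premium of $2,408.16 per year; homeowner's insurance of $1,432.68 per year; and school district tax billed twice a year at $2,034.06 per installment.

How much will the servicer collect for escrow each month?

$659.08

FHA mortgage insurance premium = $2,408.16
Homeowner's insurance = $1,432.68
School district tax = $2,034.06 × 2 = $4,068.12
Total annual escrow = $7,908.96
Monthly = $7,908.96 / 12 = $659.08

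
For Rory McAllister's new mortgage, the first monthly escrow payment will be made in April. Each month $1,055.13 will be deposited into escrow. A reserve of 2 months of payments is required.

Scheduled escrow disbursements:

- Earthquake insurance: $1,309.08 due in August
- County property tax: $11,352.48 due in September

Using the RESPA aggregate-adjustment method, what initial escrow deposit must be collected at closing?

Cushion = 2 × $1,055.13 = $2,110.26
Trial balance (start $0, +$1,055.13 each month, − disbursements):
  Apr: +$1,055.13 → $1,055.13
  May: +$1,055.13 → $2,110.26
  Jun: +$1,055.13 → $3,165.39
  Jul: +$1,055.13 → $4,220.52
  Aug: +$1,055.13 − $1,309.08 → $3,966.57
  Sep: +$1,055.13 − $11,352.48 → -$6,330.78
  Oct: +$1,055.13 → -$5,275.65
  Nov: +$1,055.13 → -$4,220.52
  Dec: +$1,055.13 → -$3,165.39
  Jan: +$1,055.13 → -$2,110.26
  Feb: +$1,055.13 → -$1,055.13
  Mar: +$1,055.13 → $0.00
Lowest trial balance = -$6,330.78 (Sep)
Initial deposit = cushion − low point = $2,110.26 − (-$6,330.78) = $8,441.04

$8,441.04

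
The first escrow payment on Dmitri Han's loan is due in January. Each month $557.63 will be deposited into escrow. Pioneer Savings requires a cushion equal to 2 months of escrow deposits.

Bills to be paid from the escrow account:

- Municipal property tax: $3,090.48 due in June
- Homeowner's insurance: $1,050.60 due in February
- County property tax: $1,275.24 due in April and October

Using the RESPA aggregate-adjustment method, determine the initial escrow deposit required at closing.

Cushion = 2 × $557.63 = $1,115.26
Trial balance (start $0, +$557.63 each month, − disbursements):
  Jan: +$557.63 → $557.63
  Feb: +$557.63 − $1,050.60 → $64.66
  Mar: +$557.63 → $622.29
  Apr: +$557.63 − $1,275.24 → -$95.32
  May: +$557.63 → $462.31
  Jun: +$557.63 − $3,090.48 → -$2,070.54
  Jul: +$557.63 → -$1,512.91
  Aug: +$557.63 → -$955.28
  Sep: +$557.63 → -$397.65
  Oct: +$557.63 − $1,275.24 → -$1,115.26
  Nov: +$557.63 → -$557.63
  Dec: +$557.63 → $0.00
Lowest trial balance = -$2,070.54 (Jun)
Initial deposit = cushion − low point = $1,115.26 − (-$2,070.54) = $3,185.80

$3,185.80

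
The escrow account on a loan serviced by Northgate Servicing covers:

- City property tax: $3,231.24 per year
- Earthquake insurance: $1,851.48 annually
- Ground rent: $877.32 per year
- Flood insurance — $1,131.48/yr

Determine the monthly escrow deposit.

City property tax — $3,231.24/yr
Earthquake insurance — $1,851.48/yr
Ground rent — $877.32/yr
Flood insurance — $1,131.48/yr
Combined annual = $7,091.52
Monthly = $7,091.52 / 12 = $590.96

$590.96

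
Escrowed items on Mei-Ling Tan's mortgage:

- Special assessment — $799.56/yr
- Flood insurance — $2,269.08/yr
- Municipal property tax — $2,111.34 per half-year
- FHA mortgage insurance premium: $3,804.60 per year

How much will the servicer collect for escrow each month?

$924.66

Special assessment — $799.56 per year
Flood insurance — $2,269.08 per year
Municipal property tax — $2,111.34 × 2 = $4,222.68 per year
FHA mortgage insurance premium — $3,804.60 per year
Combined annual = $11,095.92
Monthly = $11,095.92 / 12 = $924.66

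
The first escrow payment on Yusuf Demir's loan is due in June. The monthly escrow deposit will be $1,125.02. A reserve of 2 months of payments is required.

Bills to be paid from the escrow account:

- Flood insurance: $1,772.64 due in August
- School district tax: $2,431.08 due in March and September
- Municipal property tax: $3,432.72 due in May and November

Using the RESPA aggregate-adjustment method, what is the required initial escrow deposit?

Cushion = 2 × $1,125.02 = $2,250.04
Trial balance (start $0, +$1,125.02 each month, − disbursements):
  Jun: +$1,125.02 → $1,125.02
  Jul: +$1,125.02 → $2,250.04
  Aug: +$1,125.02 − $1,772.64 → $1,602.42
  Sep: +$1,125.02 − $2,431.08 → $296.36
  Oct: +$1,125.02 → $1,421.38
  Nov: +$1,125.02 − $3,432.72 → -$886.32
  Dec: +$1,125.02 → $238.70
  Jan: +$1,125.02 → $1,363.72
  Feb: +$1,125.02 → $2,488.74
  Mar: +$1,125.02 − $2,431.08 → $1,182.68
  Apr: +$1,125.02 → $2,307.70
  May: +$1,125.02 − $3,432.72 → $0.00
Lowest trial balance = -$886.32 (Nov)
Initial deposit = cushion − low point = $2,250.04 − (-$886.32) = $3,136.36

$3,136.36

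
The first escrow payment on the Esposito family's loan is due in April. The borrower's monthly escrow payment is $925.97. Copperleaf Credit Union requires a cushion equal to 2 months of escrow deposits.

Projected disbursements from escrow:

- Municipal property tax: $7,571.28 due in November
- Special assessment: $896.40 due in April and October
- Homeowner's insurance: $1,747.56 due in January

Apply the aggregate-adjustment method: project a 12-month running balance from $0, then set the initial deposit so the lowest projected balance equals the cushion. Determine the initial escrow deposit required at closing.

$3,808.26

Cushion = 2 × $925.97 = $1,851.94
Trial balance (start $0, +$925.97 each month, − disbursements):
  Apr: +$925.97 − $896.40 → $29.57
  May: +$925.97 → $955.54
  Jun: +$925.97 → $1,881.51
  Jul: +$925.97 → $2,807.48
  Aug: +$925.97 → $3,733.45
  Sep: +$925.97 → $4,659.42
  Oct: +$925.97 − $896.40 → $4,688.99
  Nov: +$925.97 − $7,571.28 → -$1,956.32
  Dec: +$925.97 → -$1,030.35
  Jan: +$925.97 − $1,747.56 → -$1,851.94
  Feb: +$925.97 → -$925.97
  Mar: +$925.97 → $0.00
Lowest trial balance = -$1,956.32 (Nov)
Initial deposit = cushion − low point = $1,851.94 − (-$1,956.32) = $3,808.26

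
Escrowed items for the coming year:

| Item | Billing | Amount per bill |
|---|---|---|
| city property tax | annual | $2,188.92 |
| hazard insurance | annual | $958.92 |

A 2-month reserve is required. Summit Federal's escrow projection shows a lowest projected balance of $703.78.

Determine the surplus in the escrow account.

$179.14

City property tax: $2,188.92 annually
Hazard insurance: $958.92 annually
Total annual escrow = $2,188.92 + $958.92 = $3,147.84
Monthly = $3,147.84 / 12 = $262.32
Required cushion = 2 × $262.32 = $524.64
Surplus = $703.78 − $524.64 = $179.14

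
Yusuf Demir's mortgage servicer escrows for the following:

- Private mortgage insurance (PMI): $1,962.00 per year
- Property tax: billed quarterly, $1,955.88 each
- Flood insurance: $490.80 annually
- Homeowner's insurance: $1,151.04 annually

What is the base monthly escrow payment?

$952.28

Private mortgage insurance (PMI) = $1,962.00 annually
Property tax = $1,955.88 × 4 = $7,823.52 annually
Flood insurance = $490.80 annually
Homeowner's insurance = $1,151.04 annually
Yearly total = $11,427.36
Base monthly escrow = $11,427.36 / 12 = $952.28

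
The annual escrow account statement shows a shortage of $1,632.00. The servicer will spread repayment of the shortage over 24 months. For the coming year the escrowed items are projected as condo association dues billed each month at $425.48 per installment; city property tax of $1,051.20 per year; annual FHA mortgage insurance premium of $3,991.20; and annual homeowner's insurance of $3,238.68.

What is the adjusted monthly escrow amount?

Condo association dues = $425.48 × 12 = $5,105.76 per year
City property tax = $1,051.20 per year
FHA mortgage insurance premium = $3,991.20 per year
Homeowner's insurance = $3,238.68 per year
Yearly total = $13,386.84
Monthly escrow = $13,386.84 / 12 = $1,115.57
Shortage per month = $1,632.00 / 24 = $68.00
Adjusted monthly = $1,115.57 + $68.00 = $1,183.57

$1,183.57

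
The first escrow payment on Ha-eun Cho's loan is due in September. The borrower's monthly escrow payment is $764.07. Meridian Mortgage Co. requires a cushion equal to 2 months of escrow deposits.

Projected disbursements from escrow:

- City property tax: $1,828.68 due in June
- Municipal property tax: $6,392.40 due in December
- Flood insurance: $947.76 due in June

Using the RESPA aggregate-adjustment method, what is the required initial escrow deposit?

Cushion = 2 × $764.07 = $1,528.14
Trial balance (start $0, +$764.07 each month, − disbursements):
  Sep: +$764.07 → $764.07
  Oct: +$764.07 → $1,528.14
  Nov: +$764.07 → $2,292.21
  Dec: +$764.07 − $6,392.40 → -$3,336.12
  Jan: +$764.07 → -$2,572.05
  Feb: +$764.07 → -$1,807.98
  Mar: +$764.07 → -$1,043.91
  Apr: +$764.07 → -$279.84
  May: +$764.07 → $484.23
  Jun: +$764.07 − $2,776.44 → -$1,528.14
  Jul: +$764.07 → -$764.07
  Aug: +$764.07 → $0.00
Lowest trial balance = -$3,336.12 (Dec)
Initial deposit = cushion − low point = $1,528.14 − (-$3,336.12) = $4,864.26

$4,864.26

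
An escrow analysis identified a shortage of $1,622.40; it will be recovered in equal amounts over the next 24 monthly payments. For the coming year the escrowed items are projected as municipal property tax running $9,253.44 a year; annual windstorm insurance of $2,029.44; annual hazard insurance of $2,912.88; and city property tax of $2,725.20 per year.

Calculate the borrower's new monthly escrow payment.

$1,477.68

Municipal property tax = $9,253.44/yr
Windstorm insurance = $2,029.44/yr
Hazard insurance = $2,912.88/yr
City property tax = $2,725.20/yr
Total annual escrow = $9,253.44 + $2,029.44 + $2,912.88 + $2,725.20 = $16,920.96
Monthly = $16,920.96 ÷ 12 = $1,410.08
Monthly shortage recovery: $1,622.40 / 24 = $67.60
Adjusted monthly = $1,410.08 + $67.60 = $1,477.68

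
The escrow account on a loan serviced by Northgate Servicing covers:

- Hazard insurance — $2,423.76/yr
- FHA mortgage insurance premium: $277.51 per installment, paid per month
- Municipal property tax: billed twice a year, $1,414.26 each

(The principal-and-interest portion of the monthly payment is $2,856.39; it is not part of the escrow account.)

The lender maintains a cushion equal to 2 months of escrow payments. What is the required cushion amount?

$1,430.40

Hazard insurance = $2,423.76 per year
FHA mortgage insurance premium = $277.51 × 12 = $3,330.12 per year
Municipal property tax = $1,414.26 × 2 = $2,828.52 per year
Annual escrow total = $2,423.76 + $3,330.12 + $2,828.52 = $8,582.40
Base monthly escrow = $8,582.40 ÷ 12 = $715.20
Cushion = 2 × $715.20 = $1,430.40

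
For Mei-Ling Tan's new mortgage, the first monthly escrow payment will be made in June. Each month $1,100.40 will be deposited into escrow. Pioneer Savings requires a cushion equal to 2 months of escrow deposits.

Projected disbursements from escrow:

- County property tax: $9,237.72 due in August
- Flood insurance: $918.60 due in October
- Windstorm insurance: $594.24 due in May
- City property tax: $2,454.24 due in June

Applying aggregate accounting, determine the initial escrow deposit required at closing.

$10,591.56

Cushion = 2 × $1,100.40 = $2,200.80
Trial balance (start $0, +$1,100.40 each month, − disbursements):
  Jun: +$1,100.40 − $2,454.24 → -$1,353.84
  Jul: +$1,100.40 → -$253.44
  Aug: +$1,100.40 − $9,237.72 → -$8,390.76
  Sep: +$1,100.40 → -$7,290.36
  Oct: +$1,100.40 − $918.60 → -$7,108.56
  Nov: +$1,100.40 → -$6,008.16
  Dec: +$1,100.40 → -$4,907.76
  Jan: +$1,100.40 → -$3,807.36
  Feb: +$1,100.40 → -$2,706.96
  Mar: +$1,100.40 → -$1,606.56
  Apr: +$1,100.40 → -$506.16
  May: +$1,100.40 − $594.24 → $0.00
Lowest trial balance = -$8,390.76 (Aug)
Initial deposit = cushion − low point = $2,200.80 − (-$8,390.76) = $10,591.56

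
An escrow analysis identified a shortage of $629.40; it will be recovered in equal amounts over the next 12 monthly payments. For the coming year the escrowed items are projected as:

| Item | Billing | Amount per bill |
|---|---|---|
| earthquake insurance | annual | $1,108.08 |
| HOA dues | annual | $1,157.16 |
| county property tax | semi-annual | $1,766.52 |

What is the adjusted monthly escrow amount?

$535.64

Earthquake insurance = $1,108.08 per year
HOA dues = $1,157.16 per year
County property tax = $1,766.52 × 2 = $3,533.04 per year
Combined annual = $1,108.08 + $1,157.16 + $3,533.04 = $5,798.28
Per month = $5,798.28 ÷ 12 = $483.19
Shortage per month = $629.40 / 12 = $52.45
Adjusted monthly = $483.19 + $52.45 = $535.64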